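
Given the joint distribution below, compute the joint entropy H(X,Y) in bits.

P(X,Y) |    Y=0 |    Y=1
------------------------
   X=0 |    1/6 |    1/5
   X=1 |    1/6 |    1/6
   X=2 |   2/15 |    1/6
2.5753 bits

Joint entropy is H(X,Y) = -Σ_{x,y} p(x,y) log p(x,y).

Summing over all non-zero entries:
H(X,Y) = -[1/6·log_2(1/6) + 1/5·log_2(1/5) + 1/6·log_2(1/6) + 1/6·log_2(1/6) + 2/15·log_2(2/15) + 1/6·log_2(1/6)]
H(X,Y) = 2.5753 bits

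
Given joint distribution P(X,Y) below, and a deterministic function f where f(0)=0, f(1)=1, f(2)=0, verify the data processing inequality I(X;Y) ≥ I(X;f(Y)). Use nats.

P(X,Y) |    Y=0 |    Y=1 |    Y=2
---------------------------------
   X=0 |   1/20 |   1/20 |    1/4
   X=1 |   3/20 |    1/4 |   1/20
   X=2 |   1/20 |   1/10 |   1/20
I(X;Y) = 0.1723, I(X;f(Y)) = 0.0817, inequality holds: 0.1723 ≥ 0.0817

Data Processing Inequality: For any Markov chain X → Y → Z, we have I(X;Y) ≥ I(X;Z).

Here Z = f(Y) is a deterministic function of Y, forming X → Y → Z.

Original I(X;Y) = 0.1723 nats

After applying f:
P(X,Z) where Z=f(Y):
- P(X,Z=0) = P(X,Y=0) + P(X,Y=2)
- P(X,Z=1) = P(X,Y=1)

I(X;Z) = I(X;f(Y)) = 0.0817 nats

Verification: 0.1723 ≥ 0.0817 ✓

Information cannot be created by processing; the function f can only lose information about X.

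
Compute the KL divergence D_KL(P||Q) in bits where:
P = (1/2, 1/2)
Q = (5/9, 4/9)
0.0090 bits

KL divergence: D_KL(P||Q) = Σ p(x) log(p(x)/q(x))

Computing term by term:
  x=0: 1/2 × log_2[(1/2)/(5/9)] = 1/2 × -0.1520 = -0.0760
  x=1: 1/2 × log_2[(1/2)/(4/9)] = 1/2 × 0.1699 = 0.0850

D_KL(P||Q) = 0.0090 bits

Note: KL divergence is always non-negative and equals 0 iff P = Q.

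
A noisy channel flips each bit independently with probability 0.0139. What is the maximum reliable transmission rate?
0.8943 bits

For a binary symmetric channel (BSC) with error probability p:
Capacity C = 1 - H(p) bits per symbol

where H(p) = -p log₂(p) - (1-p) log₂(1-p) is the binary entropy function.

H(0.0139) = 0.1057 bits
C = 1 - 0.1057 = 0.8943 bits per symbol

This means we can reliably transmit up to 0.8943 bits of information per channel use.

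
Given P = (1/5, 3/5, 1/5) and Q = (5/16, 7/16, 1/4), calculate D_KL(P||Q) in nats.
0.0556 nats

KL divergence: D_KL(P||Q) = Σ p(x) log(p(x)/q(x))

Computing term by term:
  x=0: 1/5 × log_e[(1/5)/(5/16)] = 1/5 × -0.4463 = -0.0893
  x=1: 3/5 × log_e[(3/5)/(7/16)] = 3/5 × 0.3159 = 0.1895
  x=2: 1/5 × log_e[(1/5)/(1/4)] = 1/5 × -0.2231 = -0.0446

D_KL(P||Q) = 0.0556 nats

Note: KL divergence is always non-negative and equals 0 iff P = Q.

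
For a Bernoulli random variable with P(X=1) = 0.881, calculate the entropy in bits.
0.5265 bits

The binary entropy function is:
H(p) = -p log(p) - (1-p) log(1-p)

H(0.881) = -0.881 × log_2(0.881) - 0.119 × log_2(0.119)
H(0.881) = 0.5265 bits

Note: Binary entropy is maximized at p=0.5 (H=1 bit) and minimized at p=0 or p=1 (H=0).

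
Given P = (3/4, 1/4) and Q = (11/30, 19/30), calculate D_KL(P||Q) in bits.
0.4391 bits

KL divergence: D_KL(P||Q) = Σ p(x) log(p(x)/q(x))

Computing term by term:
  x=0: 3/4 × log_2[(3/4)/(11/30)] = 3/4 × 1.0324 = 0.7743
  x=1: 1/4 × log_2[(1/4)/(19/30)] = 1/4 × -1.3410 = -0.3353

D_KL(P||Q) = 0.4391 bits

Note: KL divergence is always non-negative and equals 0 iff P = Q.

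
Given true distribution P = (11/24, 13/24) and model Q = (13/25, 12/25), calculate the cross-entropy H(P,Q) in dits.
0.3028 dits

Cross-entropy: H(P,Q) = -Σ p(x) log q(x)

Alternatively: H(P,Q) = H(P) + D_KL(P||Q)
H(P) = 0.2995 dits
D_KL(P||Q) = 0.0033 dits

H(P,Q) = 0.2995 + 0.0033 = 0.3028 dits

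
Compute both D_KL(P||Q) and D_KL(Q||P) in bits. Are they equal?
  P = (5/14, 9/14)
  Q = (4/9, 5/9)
D_KL(P||Q) = 0.0227, D_KL(Q||P) = 0.0232

KL divergence is not symmetric: D_KL(P||Q) ≠ D_KL(Q||P) in general.

D_KL(P||Q) = 0.0227 bits
D_KL(Q||P) = 0.0232 bits

No, they are not equal!

This asymmetry is why KL divergence is not a true distance metric.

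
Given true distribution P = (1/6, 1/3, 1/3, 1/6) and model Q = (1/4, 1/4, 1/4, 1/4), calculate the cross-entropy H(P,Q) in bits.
2.0000 bits

Cross-entropy: H(P,Q) = -Σ p(x) log q(x)

Alternatively: H(P,Q) = H(P) + D_KL(P||Q)
H(P) = 1.9183 bits
D_KL(P||Q) = 0.0817 bits

H(P,Q) = 1.9183 + 0.0817 = 2.0000 bits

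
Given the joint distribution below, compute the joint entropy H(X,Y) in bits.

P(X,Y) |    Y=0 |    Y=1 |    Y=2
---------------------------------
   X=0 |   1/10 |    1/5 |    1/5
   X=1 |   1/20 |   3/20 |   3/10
2.4087 bits

Joint entropy is H(X,Y) = -Σ_{x,y} p(x,y) log p(x,y).

Summing over all non-zero entries:
H(X,Y) = -[1/10·log_2(1/10) + 1/5·log_2(1/5) + 1/5·log_2(1/5) + 1/20·log_2(1/20) + 3/20·log_2(3/20) + 3/10·log_2(3/10)]
H(X,Y) = 2.4087 bits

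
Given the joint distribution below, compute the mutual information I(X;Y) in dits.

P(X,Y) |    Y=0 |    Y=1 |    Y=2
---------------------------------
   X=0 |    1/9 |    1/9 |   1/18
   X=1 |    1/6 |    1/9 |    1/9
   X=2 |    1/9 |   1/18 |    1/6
0.0172 dits

Mutual information: I(X;Y) = H(X) + H(Y) - H(X,Y)

Marginals:
P(X) = (5/18, 7/18, 1/3), H(X) = 0.4731 dits
P(Y) = (7/18, 5/18, 1/3), H(Y) = 0.4731 dits

Joint entropy: H(X,Y) = 0.9290 dits

I(X;Y) = 0.4731 + 0.4731 - 0.9290 = 0.0172 dits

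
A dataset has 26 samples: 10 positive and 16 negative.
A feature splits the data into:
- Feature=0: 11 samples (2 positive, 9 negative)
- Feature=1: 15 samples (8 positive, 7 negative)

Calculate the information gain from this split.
0.0968 bits

Information Gain = H(Y) - H(Y|Feature)

Before split:
P(positive) = 10/26 = 0.3846
H(Y) = 0.9612 bits

After split:
Feature=0: H = 0.6840 bits (weight = 11/26)
Feature=1: H = 0.9968 bits (weight = 15/26)
H(Y|Feature) = (11/26)×0.6840 + (15/26)×0.9968 = 0.8645 bits

Information Gain = 0.9612 - 0.8645 = 0.0968 bits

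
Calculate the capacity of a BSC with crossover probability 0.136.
0.4263 bits

For a binary symmetric channel (BSC) with error probability p:
Capacity C = 1 - H(p) bits per symbol

where H(p) = -p log₂(p) - (1-p) log₂(1-p) is the binary entropy function.

H(0.136) = 0.5737 bits
C = 1 - 0.5737 = 0.4263 bits per symbol

This means we can reliably transmit up to 0.4263 bits of information per channel use.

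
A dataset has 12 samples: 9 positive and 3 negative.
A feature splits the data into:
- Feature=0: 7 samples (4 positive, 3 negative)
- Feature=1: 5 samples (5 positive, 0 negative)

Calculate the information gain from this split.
0.2366 bits

Information Gain = H(Y) - H(Y|Feature)

Before split:
P(positive) = 9/12 = 0.7500
H(Y) = 0.8113 bits

After split:
Feature=0: H = 0.9852 bits (weight = 7/12)
Feature=1: H = 0.0000 bits (weight = 5/12)
H(Y|Feature) = (7/12)×0.9852 + (5/12)×0.0000 = 0.5747 bits

Information Gain = 0.8113 - 0.5747 = 0.2366 bits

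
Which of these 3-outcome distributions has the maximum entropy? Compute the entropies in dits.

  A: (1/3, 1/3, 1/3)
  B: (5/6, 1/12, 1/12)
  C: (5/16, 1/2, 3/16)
A

For a discrete distribution over n outcomes, entropy is maximized by the uniform distribution.

Computing entropies:
H(A) = 0.4771 dits
H(B) = 0.2458 dits
H(C) = 0.4447 dits

The uniform distribution (where all probabilities equal 1/3) achieves the maximum entropy of log_10(3) = 0.4771 dits.

Distribution A has the highest entropy.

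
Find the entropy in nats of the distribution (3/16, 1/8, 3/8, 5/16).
1.3051 nats

Shannon entropy is H(X) = -Σ p(x) log p(x).

For P = (3/16, 1/8, 3/8, 5/16):
H = -3/16 × log_e(3/16) -1/8 × log_e(1/8) -3/8 × log_e(3/8) -5/16 × log_e(5/16)
H = 1.3051 nats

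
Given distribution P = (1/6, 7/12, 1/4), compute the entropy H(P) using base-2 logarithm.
1.3844 bits

Shannon entropy is H(X) = -Σ p(x) log p(x).

For P = (1/6, 7/12, 1/4):
H = -1/6 × log_2(1/6) -7/12 × log_2(7/12) -1/4 × log_2(1/4)
H = 1.3844 bits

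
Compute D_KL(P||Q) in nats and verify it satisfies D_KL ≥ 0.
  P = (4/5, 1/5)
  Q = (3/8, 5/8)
0.3783 nats

KL divergence satisfies the Gibbs inequality: D_KL(P||Q) ≥ 0 for all distributions P, Q.

D_KL(P||Q) = Σ p(x) log(p(x)/q(x))
Term by term:
  x=0: 4/5 × log_e[(4/5)/(3/8)] = 0.6061
  x=1: 1/5 × log_e[(1/5)/(5/8)] = -0.2279
D_KL(P||Q) = 0.3783 nats

D_KL(P||Q) = 0.3783 ≥ 0 ✓

This non-negativity is a fundamental property: relative entropy cannot be negative because it measures how different Q is from P.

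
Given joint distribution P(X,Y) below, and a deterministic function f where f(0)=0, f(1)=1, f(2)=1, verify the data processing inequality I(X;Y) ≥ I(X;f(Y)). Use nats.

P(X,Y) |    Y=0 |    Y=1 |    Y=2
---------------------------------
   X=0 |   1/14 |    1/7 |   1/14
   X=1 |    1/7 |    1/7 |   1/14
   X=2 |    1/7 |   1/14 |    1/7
I(X;Y) = 0.0428, I(X;f(Y)) = 0.0104, inequality holds: 0.0428 ≥ 0.0104

Data Processing Inequality: For any Markov chain X → Y → Z, we have I(X;Y) ≥ I(X;Z).

Here Z = f(Y) is a deterministic function of Y, forming X → Y → Z.

Original I(X;Y) = 0.0428 nats

After applying f:
P(X,Z) where Z=f(Y):
- P(X,Z=0) = P(X,Y=0)
- P(X,Z=1) = P(X,Y=1) + P(X,Y=2)

I(X;Z) = I(X;f(Y)) = 0.0104 nats

Verification: 0.0428 ≥ 0.0104 ✓

Information cannot be created by processing; the function f can only lose information about X.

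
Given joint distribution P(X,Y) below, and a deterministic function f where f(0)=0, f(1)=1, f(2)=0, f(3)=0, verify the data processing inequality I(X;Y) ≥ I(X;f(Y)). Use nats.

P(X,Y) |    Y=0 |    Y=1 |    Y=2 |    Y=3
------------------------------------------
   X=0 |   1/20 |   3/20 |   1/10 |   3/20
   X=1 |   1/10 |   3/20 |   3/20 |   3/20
I(X;Y) = 0.0085, I(X;f(Y)) = 0.0022, inequality holds: 0.0085 ≥ 0.0022

Data Processing Inequality: For any Markov chain X → Y → Z, we have I(X;Y) ≥ I(X;Z).

Here Z = f(Y) is a deterministic function of Y, forming X → Y → Z.

Original I(X;Y) = 0.0085 nats

After applying f:
P(X,Z) where Z=f(Y):
- P(X,Z=0) = P(X,Y=0) + P(X,Y=2) + P(X,Y=3)
- P(X,Z=1) = P(X,Y=1)

I(X;Z) = I(X;f(Y)) = 0.0022 nats

Verification: 0.0085 ≥ 0.0022 ✓

Information cannot be created by processing; the function f can only lose information about X.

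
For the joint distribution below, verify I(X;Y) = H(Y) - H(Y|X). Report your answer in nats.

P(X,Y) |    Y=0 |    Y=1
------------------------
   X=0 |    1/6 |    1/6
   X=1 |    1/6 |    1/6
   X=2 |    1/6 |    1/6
I(X;Y) = 0.0000 nats

Mutual information has multiple equivalent forms:
- I(X;Y) = H(X) - H(X|Y)
- I(X;Y) = H(Y) - H(Y|X)
- I(X;Y) = H(X) + H(Y) - H(X,Y)

Computing all quantities:
H(X) = 1.0986, H(Y) = 0.6931, H(X,Y) = 1.7918
H(X|Y) = 1.0986, H(Y|X) = 0.6931

Verification:
H(X) - H(X|Y) = 1.0986 - 1.0986 = 0.0000
H(Y) - H(Y|X) = 0.6931 - 0.6931 = 0.0000
H(X) + H(Y) - H(X,Y) = 1.0986 + 0.6931 - 1.7918 = 0.0000

All forms give I(X;Y) = 0.0000 nats. ✓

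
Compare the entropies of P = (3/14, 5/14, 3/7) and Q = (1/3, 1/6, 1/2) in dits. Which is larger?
P

Computing entropies in dits:
H(P) = 0.4608
H(Q) = 0.4392

Distribution P has higher entropy.

Intuition: The distribution closer to uniform (more spread out) has higher entropy.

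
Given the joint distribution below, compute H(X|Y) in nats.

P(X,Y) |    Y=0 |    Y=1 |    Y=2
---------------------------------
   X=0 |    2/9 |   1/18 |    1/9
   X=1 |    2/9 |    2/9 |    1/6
0.6340 nats

Using the chain rule: H(X|Y) = H(X,Y) - H(Y)

First, compute H(X,Y) = 1.7061 nats

Marginal P(Y) = (4/9, 5/18, 5/18)
H(Y) = 1.0720 nats

H(X|Y) = H(X,Y) - H(Y) = 1.7061 - 1.0720 = 0.6340 nats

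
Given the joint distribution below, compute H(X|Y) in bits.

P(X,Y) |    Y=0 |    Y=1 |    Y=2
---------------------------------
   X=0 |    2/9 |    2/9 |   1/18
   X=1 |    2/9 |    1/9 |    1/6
0.9308 bits

Using the chain rule: H(X|Y) = H(X,Y) - H(Y)

First, compute H(X,Y) = 2.4613 bits

Marginal P(Y) = (4/9, 1/3, 2/9)
H(Y) = 1.5305 bits

H(X|Y) = H(X,Y) - H(Y) = 2.4613 - 1.5305 = 0.9308 bits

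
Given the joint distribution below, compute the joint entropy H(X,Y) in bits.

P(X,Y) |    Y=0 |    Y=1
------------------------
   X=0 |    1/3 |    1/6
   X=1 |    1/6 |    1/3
1.9183 bits

Joint entropy is H(X,Y) = -Σ_{x,y} p(x,y) log p(x,y).

Summing over all non-zero entries:
H(X,Y) = -[1/3·log_2(1/3) + 1/6·log_2(1/6) + 1/6·log_2(1/6) + 1/3·log_2(1/3)]
H(X,Y) = 1.9183 bits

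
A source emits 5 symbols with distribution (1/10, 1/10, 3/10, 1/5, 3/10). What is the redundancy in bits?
0.1510 bits

Redundancy measures how far a source is from maximum entropy:
R = H_max - H(X)

Maximum entropy for 5 symbols: H_max = log_2(5) = 2.3219 bits
Actual entropy: H(X) = 2.1710 bits
Redundancy: R = 2.3219 - 2.1710 = 0.1510 bits

This redundancy represents potential for compression: the source could be compressed by 0.1510 bits per symbol.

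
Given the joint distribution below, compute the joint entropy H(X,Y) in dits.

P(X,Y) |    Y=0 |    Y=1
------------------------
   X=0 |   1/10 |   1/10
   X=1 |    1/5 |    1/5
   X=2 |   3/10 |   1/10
0.7365 dits

Joint entropy is H(X,Y) = -Σ_{x,y} p(x,y) log p(x,y).

Summing over all non-zero entries:
H(X,Y) = -[1/10·log_10(1/10) + 1/10·log_10(1/10) + 1/5·log_10(1/5) + 1/5·log_10(1/5) + 3/10·log_10(3/10) + 1/10·log_10(1/10)]
H(X,Y) = 0.7365 dits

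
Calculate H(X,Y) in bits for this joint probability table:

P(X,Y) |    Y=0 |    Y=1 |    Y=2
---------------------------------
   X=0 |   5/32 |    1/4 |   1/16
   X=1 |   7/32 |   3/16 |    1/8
2.4759 bits

Joint entropy is H(X,Y) = -Σ_{x,y} p(x,y) log p(x,y).

Summing over all non-zero entries:
H(X,Y) = -[5/32·log_2(5/32) + 1/4·log_2(1/4) + 1/16·log_2(1/16) + 7/32·log_2(7/32) + 3/16·log_2(3/16) + 1/8·log_2(1/8)]
H(X,Y) = 2.4759 bits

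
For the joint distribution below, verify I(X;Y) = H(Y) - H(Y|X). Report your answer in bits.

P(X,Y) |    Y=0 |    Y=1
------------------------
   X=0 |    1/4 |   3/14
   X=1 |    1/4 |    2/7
I(X;Y) = 0.0037 bits

Mutual information has multiple equivalent forms:
- I(X;Y) = H(X) - H(X|Y)
- I(X;Y) = H(Y) - H(Y|X)
- I(X;Y) = H(X) + H(Y) - H(X,Y)

Computing all quantities:
H(X) = 0.9963, H(Y) = 1.0000, H(X,Y) = 1.9926
H(X|Y) = 0.9926, H(Y|X) = 0.9963

Verification:
H(X) - H(X|Y) = 0.9963 - 0.9926 = 0.0037
H(Y) - H(Y|X) = 1.0000 - 0.9963 = 0.0037
H(X) + H(Y) - H(X,Y) = 0.9963 + 1.0000 - 1.9926 = 0.0037

All forms give I(X;Y) = 0.0037 bits. ✓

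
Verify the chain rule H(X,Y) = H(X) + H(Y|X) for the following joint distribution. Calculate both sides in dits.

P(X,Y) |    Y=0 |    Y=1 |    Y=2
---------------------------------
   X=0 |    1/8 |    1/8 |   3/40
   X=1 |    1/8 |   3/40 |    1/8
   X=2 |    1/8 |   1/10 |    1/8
H(X,Y) = 0.9461, H(X) = 0.4769, H(Y|X) = 0.4692 (all in dits)

Chain rule: H(X,Y) = H(X) + H(Y|X)

Left side — joint entropy directly:
H(X,Y) = -Σ p(x,y) log p(x,y) = 0.9461 dits

Right side — compute H(Y|X) from the conditional distributions:
P(X) = (13/40, 13/40, 7/20), so H(X) = 0.4769 dits
H(Y|X) = Σ_x P(X=x) · H(Y|X=x):
  P(Y|X=0) = (5/13, 5/13, 3/13), H(Y|X=0) = 0.4662, weight P(X=0) = 13/40
  P(Y|X=1) = (5/13, 3/13, 5/13), H(Y|X=1) = 0.4662, weight P(X=1) = 13/40
  P(Y|X=2) = (5/14, 2/7, 5/14), H(Y|X=2) = 0.4748, weight P(X=2) = 7/20
H(Y|X) = 0.4692 dits

H(X) + H(Y|X) = 0.4769 + 0.4692 = 0.9461 dits

Both sides equal 0.9461 dits. ✓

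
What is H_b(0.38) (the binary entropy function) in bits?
0.9580 bits

The binary entropy function is:
H(p) = -p log(p) - (1-p) log(1-p)

H(0.38) = -0.38 × log_2(0.38) - 0.62 × log_2(0.62)
H(0.38) = 0.9580 bits

Note: Binary entropy is maximized at p=0.5 (H=1 bit) and minimized at p=0 or p=1 (H=0).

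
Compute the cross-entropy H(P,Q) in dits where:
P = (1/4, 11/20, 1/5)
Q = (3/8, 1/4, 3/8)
0.5228 dits

Cross-entropy: H(P,Q) = -Σ p(x) log q(x)

Alternatively: H(P,Q) = H(P) + D_KL(P||Q)
H(P) = 0.4331 dits
D_KL(P||Q) = 0.0897 dits

H(P,Q) = 0.4331 + 0.0897 = 0.5228 dits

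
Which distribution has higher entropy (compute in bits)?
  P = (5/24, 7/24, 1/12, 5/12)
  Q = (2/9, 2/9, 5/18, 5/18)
Q

Computing entropies in bits:
H(P) = 1.8149
H(Q) = 1.9911

Distribution Q has higher entropy.

Intuition: The distribution closer to uniform (more spread out) has higher entropy.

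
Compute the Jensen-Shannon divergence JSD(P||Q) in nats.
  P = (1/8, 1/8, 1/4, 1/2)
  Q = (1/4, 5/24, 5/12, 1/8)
0.0866 nats

Jensen-Shannon divergence is:
JSD(P||Q) = 0.5 × D_KL(P||M) + 0.5 × D_KL(Q||M)
where M = 0.5 × (P + Q) is the mixture distribution.

M = 0.5 × (1/8, 1/8, 1/4, 1/2) + 0.5 × (1/4, 5/24, 5/12, 1/8) = (3/16, 1/6, 1/3, 5/16)

D_KL(P||M) = 0.0764 nats
D_KL(Q||M) = 0.0968 nats

JSD(P||Q) = 0.5 × 0.0764 + 0.5 × 0.0968 = 0.0866 nats

Unlike KL divergence, JSD is symmetric and bounded: 0 ≤ JSD ≤ log(2).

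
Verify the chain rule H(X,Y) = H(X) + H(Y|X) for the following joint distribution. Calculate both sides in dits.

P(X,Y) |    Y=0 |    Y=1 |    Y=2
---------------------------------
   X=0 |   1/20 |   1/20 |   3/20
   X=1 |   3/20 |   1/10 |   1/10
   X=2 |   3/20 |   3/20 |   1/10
H(X,Y) = 0.9244, H(X) = 0.4693, H(Y|X) = 0.4552 (all in dits)

Chain rule: H(X,Y) = H(X) + H(Y|X)

Left side — joint entropy directly:
H(X,Y) = -Σ p(x,y) log p(x,y) = 0.9244 dits

Right side — compute H(Y|X) from the conditional distributions:
P(X) = (1/4, 7/20, 2/5), so H(X) = 0.4693 dits
H(Y|X) = Σ_x P(X=x) · H(Y|X=x):
  P(Y|X=0) = (1/5, 1/5, 3/5), H(Y|X=0) = 0.4127, weight P(X=0) = 1/4
  P(Y|X=1) = (3/7, 2/7, 2/7), H(Y|X=1) = 0.4686, weight P(X=1) = 7/20
  P(Y|X=2) = (3/8, 3/8, 1/4), H(Y|X=2) = 0.4700, weight P(X=2) = 2/5
H(Y|X) = 0.4552 dits

H(X) + H(Y|X) = 0.4693 + 0.4552 = 0.9244 dits

Both sides equal 0.9244 dits. ✓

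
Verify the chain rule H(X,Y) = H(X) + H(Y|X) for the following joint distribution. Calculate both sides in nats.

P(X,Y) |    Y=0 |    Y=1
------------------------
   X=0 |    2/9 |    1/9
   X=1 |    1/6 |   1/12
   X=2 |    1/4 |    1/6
H(X,Y) = 1.7293, H(X) = 1.0776, H(Y|X) = 0.6517 (all in nats)

Chain rule: H(X,Y) = H(X) + H(Y|X)

Left side — joint entropy directly:
H(X,Y) = -Σ p(x,y) log p(x,y) = 1.7293 nats

Right side — compute H(Y|X) from the conditional distributions:
P(X) = (1/3, 1/4, 5/12), so H(X) = 1.0776 nats
H(Y|X) = Σ_x P(X=x) · H(Y|X=x):
  P(Y|X=0) = (2/3, 1/3), H(Y|X=0) = 0.6365, weight P(X=0) = 1/3
  P(Y|X=1) = (2/3, 1/3), H(Y|X=1) = 0.6365, weight P(X=1) = 1/4
  P(Y|X=2) = (3/5, 2/5), H(Y|X=2) = 0.6730, weight P(X=2) = 5/12
H(Y|X) = 0.6517 nats

H(X) + H(Y|X) = 1.0776 + 0.6517 = 1.7293 nats

Both sides equal 1.7293 nats. ✓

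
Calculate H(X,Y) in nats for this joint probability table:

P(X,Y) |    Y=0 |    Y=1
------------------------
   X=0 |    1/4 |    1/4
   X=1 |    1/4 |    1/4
1.3863 nats

Joint entropy is H(X,Y) = -Σ_{x,y} p(x,y) log p(x,y).

Summing over all non-zero entries:
H(X,Y) = -[1/4·log_e(1/4) + 1/4·log_e(1/4) + 1/4·log_e(1/4) + 1/4·log_e(1/4)]
H(X,Y) = 1.3863 nats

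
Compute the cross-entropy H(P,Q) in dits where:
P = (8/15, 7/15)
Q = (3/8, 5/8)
0.3224 dits

Cross-entropy: H(P,Q) = -Σ p(x) log q(x)

Alternatively: H(P,Q) = H(P) + D_KL(P||Q)
H(P) = 0.3001 dits
D_KL(P||Q) = 0.0224 dits

H(P,Q) = 0.3001 + 0.0224 = 0.3224 dits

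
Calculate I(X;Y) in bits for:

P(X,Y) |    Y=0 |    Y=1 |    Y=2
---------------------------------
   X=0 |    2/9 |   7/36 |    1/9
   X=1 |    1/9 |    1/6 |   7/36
0.0432 bits

Mutual information: I(X;Y) = H(X) + H(Y) - H(X,Y)

Marginals:
P(X) = (19/36, 17/36), H(X) = 0.9978 bits
P(Y) = (1/3, 13/36, 11/36), H(Y) = 1.5816 bits

Joint entropy: H(X,Y) = 2.5362 bits

I(X;Y) = 0.9978 + 1.5816 - 2.5362 = 0.0432 bits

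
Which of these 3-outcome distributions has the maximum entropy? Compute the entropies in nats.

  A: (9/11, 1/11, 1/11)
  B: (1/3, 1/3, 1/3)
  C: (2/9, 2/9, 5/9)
B

For a discrete distribution over n outcomes, entropy is maximized by the uniform distribution.

Computing entropies:
H(A) = 0.6002 nats
H(B) = 1.0986 nats
H(C) = 0.9950 nats

The uniform distribution (where all probabilities equal 1/3) achieves the maximum entropy of log_e(3) = 1.0986 nats.

Distribution B has the highest entropy.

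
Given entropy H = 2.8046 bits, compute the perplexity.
6.9866

Perplexity is 2^H (or exp(H) for natural log).

H = 2.8046 bits
Perplexity = 2^2.8046 = 6.9866

Interpretation: The model's uncertainty is equivalent to choosing uniformly among 7.0 options.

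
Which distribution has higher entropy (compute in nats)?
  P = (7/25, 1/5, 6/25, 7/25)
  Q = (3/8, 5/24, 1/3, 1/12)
P

Computing entropies in nats:
H(P) = 1.3773
H(Q) = 1.2679

Distribution P has higher entropy.

Intuition: The distribution closer to uniform (more spread out) has higher entropy.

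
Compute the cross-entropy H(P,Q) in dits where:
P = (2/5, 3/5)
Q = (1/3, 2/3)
0.2965 dits

Cross-entropy: H(P,Q) = -Σ p(x) log q(x)

Alternatively: H(P,Q) = H(P) + D_KL(P||Q)
H(P) = 0.2923 dits
D_KL(P||Q) = 0.0042 dits

H(P,Q) = 0.2923 + 0.0042 = 0.2965 dits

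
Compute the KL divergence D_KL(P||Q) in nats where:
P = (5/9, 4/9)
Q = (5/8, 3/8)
0.0101 nats

KL divergence: D_KL(P||Q) = Σ p(x) log(p(x)/q(x))

Computing term by term:
  x=0: 5/9 × log_e[(5/9)/(5/8)] = 5/9 × -0.1178 = -0.0654
  x=1: 4/9 × log_e[(4/9)/(3/8)] = 4/9 × 0.1699 = 0.0755

D_KL(P||Q) = 0.0101 nats

Note: KL divergence is always non-negative and equals 0 iff P = Q.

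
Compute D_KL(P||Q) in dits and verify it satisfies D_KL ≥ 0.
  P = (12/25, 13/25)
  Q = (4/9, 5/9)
0.0011 dits

KL divergence satisfies the Gibbs inequality: D_KL(P||Q) ≥ 0 for all distributions P, Q.

D_KL(P||Q) = Σ p(x) log(p(x)/q(x))
Term by term:
  x=0: 12/25 × log_10[(12/25)/(4/9)] = 0.0160
  x=1: 13/25 × log_10[(13/25)/(5/9)] = -0.0149
D_KL(P||Q) = 0.0011 dits

D_KL(P||Q) = 0.0011 ≥ 0 ✓

This non-negativity is a fundamental property: relative entropy cannot be negative because it measures how different Q is from P.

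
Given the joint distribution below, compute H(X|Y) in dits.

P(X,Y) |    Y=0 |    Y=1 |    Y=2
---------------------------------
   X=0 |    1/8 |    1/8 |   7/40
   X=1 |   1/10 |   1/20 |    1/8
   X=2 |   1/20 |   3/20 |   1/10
0.4528 dits

Using the chain rule: H(X|Y) = H(X,Y) - H(Y)

First, compute H(X,Y) = 0.9248 dits

Marginal P(Y) = (11/40, 13/40, 2/5)
H(Y) = 0.4720 dits

H(X|Y) = H(X,Y) - H(Y) = 0.9248 - 0.4720 = 0.4528 dits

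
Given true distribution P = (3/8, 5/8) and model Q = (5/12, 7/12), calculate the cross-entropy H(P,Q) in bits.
0.9596 bits

Cross-entropy: H(P,Q) = -Σ p(x) log q(x)

Alternatively: H(P,Q) = H(P) + D_KL(P||Q)
H(P) = 0.9544 bits
D_KL(P||Q) = 0.0052 bits

H(P,Q) = 0.9544 + 0.0052 = 0.9596 bits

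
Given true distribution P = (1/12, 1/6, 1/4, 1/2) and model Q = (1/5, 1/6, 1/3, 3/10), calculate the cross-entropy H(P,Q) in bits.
1.8890 bits

Cross-entropy: H(P,Q) = -Σ p(x) log q(x)

Alternatively: H(P,Q) = H(P) + D_KL(P||Q)
H(P) = 1.7296 bits
D_KL(P||Q) = 0.1595 bits

H(P,Q) = 1.7296 + 0.1595 = 1.8890 bits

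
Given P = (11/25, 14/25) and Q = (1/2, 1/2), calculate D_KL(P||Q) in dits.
0.0031 dits

KL divergence: D_KL(P||Q) = Σ p(x) log(p(x)/q(x))

Computing term by term:
  x=0: 11/25 × log_10[(11/25)/(1/2)] = 11/25 × -0.0555 = -0.0244
  x=1: 14/25 × log_10[(14/25)/(1/2)] = 14/25 × 0.0492 = 0.0276

D_KL(P||Q) = 0.0031 dits

Note: KL divergence is always non-negative and equals 0 iff P = Q.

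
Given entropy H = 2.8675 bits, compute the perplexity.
7.2980

Perplexity is 2^H (or exp(H) for natural log).

H = 2.8675 bits
Perplexity = 2^2.8675 = 7.2980

Interpretation: The model's uncertainty is equivalent to choosing uniformly among 7.3 options.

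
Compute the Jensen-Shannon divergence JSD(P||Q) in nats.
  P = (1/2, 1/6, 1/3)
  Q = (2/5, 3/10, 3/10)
0.0129 nats

Jensen-Shannon divergence is:
JSD(P||Q) = 0.5 × D_KL(P||M) + 0.5 × D_KL(Q||M)
where M = 0.5 × (P + Q) is the mixture distribution.

M = 0.5 × (1/2, 1/6, 1/3) + 0.5 × (2/5, 3/10, 3/10) = (9/20, 7/30, 0.316667)

D_KL(P||M) = 0.0137 nats
D_KL(Q||M) = 0.0121 nats

JSD(P||Q) = 0.5 × 0.0137 + 0.5 × 0.0121 = 0.0129 nats

Unlike KL divergence, JSD is symmetric and bounded: 0 ≤ JSD ≤ log(2).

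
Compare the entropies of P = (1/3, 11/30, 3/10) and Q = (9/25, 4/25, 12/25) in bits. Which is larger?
P

Computing entropies in bits:
H(P) = 1.5801
H(Q) = 1.4619

Distribution P has higher entropy.

Intuition: The distribution closer to uniform (more spread out) has higher entropy.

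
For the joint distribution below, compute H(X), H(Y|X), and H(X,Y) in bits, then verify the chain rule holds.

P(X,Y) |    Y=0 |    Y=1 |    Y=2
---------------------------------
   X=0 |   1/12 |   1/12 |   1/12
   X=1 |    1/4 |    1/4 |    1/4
H(X,Y) = 2.3962, H(X) = 0.8113, H(Y|X) = 1.5850 (all in bits)

Chain rule: H(X,Y) = H(X) + H(Y|X)

Left side — joint entropy directly:
H(X,Y) = -Σ p(x,y) log p(x,y) = 2.3962 bits

Right side — compute H(Y|X) from the conditional distributions:
P(X) = (1/4, 3/4), so H(X) = 0.8113 bits
H(Y|X) = Σ_x P(X=x) · H(Y|X=x):
  P(Y|X=0) = (1/3, 1/3, 1/3), H(Y|X=0) = 1.5850, weight P(X=0) = 1/4
  P(Y|X=1) = (1/3, 1/3, 1/3), H(Y|X=1) = 1.5850, weight P(X=1) = 3/4
H(Y|X) = 1.5850 bits

H(X) + H(Y|X) = 0.8113 + 1.5850 = 2.3962 bits

Both sides equal 2.3962 bits. ✓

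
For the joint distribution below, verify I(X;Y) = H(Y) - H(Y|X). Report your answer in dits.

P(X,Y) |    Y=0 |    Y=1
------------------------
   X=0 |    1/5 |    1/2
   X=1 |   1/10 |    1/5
I(X;Y) = 0.0005 dits

Mutual information has multiple equivalent forms:
- I(X;Y) = H(X) - H(X|Y)
- I(X;Y) = H(Y) - H(Y|X)
- I(X;Y) = H(X) + H(Y) - H(X,Y)

Computing all quantities:
H(X) = 0.2653, H(Y) = 0.2653, H(X,Y) = 0.5301
H(X|Y) = 0.2648, H(Y|X) = 0.2648

Verification:
H(X) - H(X|Y) = 0.2653 - 0.2648 = 0.0005
H(Y) - H(Y|X) = 0.2653 - 0.2648 = 0.0005
H(X) + H(Y) - H(X,Y) = 0.2653 + 0.2653 - 0.5301 = 0.0005

All forms give I(X;Y) = 0.0005 dits. ✓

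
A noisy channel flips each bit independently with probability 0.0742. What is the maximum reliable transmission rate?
0.6186 bits

For a binary symmetric channel (BSC) with error probability p:
Capacity C = 1 - H(p) bits per symbol

where H(p) = -p log₂(p) - (1-p) log₂(1-p) is the binary entropy function.

H(0.0742) = 0.3814 bits
C = 1 - 0.3814 = 0.6186 bits per symbol

This means we can reliably transmit up to 0.6186 bits of information per channel use.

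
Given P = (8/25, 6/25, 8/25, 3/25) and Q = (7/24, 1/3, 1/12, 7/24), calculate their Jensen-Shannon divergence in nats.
0.0596 nats

Jensen-Shannon divergence is:
JSD(P||Q) = 0.5 × D_KL(P||M) + 0.5 × D_KL(Q||M)
where M = 0.5 × (P + Q) is the mixture distribution.

M = 0.5 × (8/25, 6/25, 8/25, 3/25) + 0.5 × (7/24, 1/3, 1/12, 7/24) = (0.305833, 0.286667, 0.201667, 0.205833)

D_KL(P||M) = 0.0548 nats
D_KL(Q||M) = 0.0645 nats

JSD(P||Q) = 0.5 × 0.0548 + 0.5 × 0.0645 = 0.0596 nats

Unlike KL divergence, JSD is symmetric and bounded: 0 ≤ JSD ≤ log(2).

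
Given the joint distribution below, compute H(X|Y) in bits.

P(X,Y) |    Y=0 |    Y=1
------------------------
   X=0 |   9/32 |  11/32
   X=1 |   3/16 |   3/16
0.9527 bits

Using the chain rule: H(X|Y) = H(X,Y) - H(Y)

First, compute H(X,Y) = 1.9499 bits

Marginal P(Y) = (15/32, 17/32)
H(Y) = 0.9972 bits

H(X|Y) = H(X,Y) - H(Y) = 1.9499 - 0.9972 = 0.9527 bits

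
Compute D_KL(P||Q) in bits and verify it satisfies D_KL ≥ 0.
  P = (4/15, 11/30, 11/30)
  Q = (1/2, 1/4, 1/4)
0.1634 bits

KL divergence satisfies the Gibbs inequality: D_KL(P||Q) ≥ 0 for all distributions P, Q.

D_KL(P||Q) = Σ p(x) log(p(x)/q(x))
Term by term:
  x=0: 4/15 × log_2[(4/15)/(1/2)] = -0.2418
  x=1: 11/30 × log_2[(11/30)/(1/4)] = 0.2026
  x=2: 11/30 × log_2[(11/30)/(1/4)] = 0.2026
D_KL(P||Q) = 0.1634 bits

D_KL(P||Q) = 0.1634 ≥ 0 ✓

This non-negativity is a fundamental property: relative entropy cannot be negative because it measures how different Q is from P.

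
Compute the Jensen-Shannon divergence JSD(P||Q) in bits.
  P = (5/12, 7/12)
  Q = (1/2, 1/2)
0.0051 bits

Jensen-Shannon divergence is:
JSD(P||Q) = 0.5 × D_KL(P||M) + 0.5 × D_KL(Q||M)
where M = 0.5 × (P + Q) is the mixture distribution.

M = 0.5 × (5/12, 7/12) + 0.5 × (1/2, 1/2) = (11/24, 13/24)

D_KL(P||M) = 0.0051 bits
D_KL(Q||M) = 0.0050 bits

JSD(P||Q) = 0.5 × 0.0051 + 0.5 × 0.0050 = 0.0051 bits

Unlike KL divergence, JSD is symmetric and bounded: 0 ≤ JSD ≤ log(2).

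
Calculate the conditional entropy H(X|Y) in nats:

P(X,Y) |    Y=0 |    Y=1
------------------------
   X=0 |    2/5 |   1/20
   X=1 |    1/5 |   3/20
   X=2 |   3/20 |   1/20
0.9948 nats

Using the chain rule: H(X|Y) = H(X,Y) - H(Y)

First, compute H(X,Y) = 1.5571 nats

Marginal P(Y) = (3/4, 1/4)
H(Y) = 0.5623 nats

H(X|Y) = H(X,Y) - H(Y) = 1.5571 - 0.5623 = 0.9948 nats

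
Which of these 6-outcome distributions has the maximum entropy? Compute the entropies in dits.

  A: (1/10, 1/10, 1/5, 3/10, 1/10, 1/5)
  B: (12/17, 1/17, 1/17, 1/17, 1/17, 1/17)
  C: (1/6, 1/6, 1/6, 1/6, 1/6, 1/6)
C

For a discrete distribution over n outcomes, entropy is maximized by the uniform distribution.

Computing entropies:
H(A) = 0.7365 dits
H(B) = 0.4687 dits
H(C) = 0.7782 dits

The uniform distribution (where all probabilities equal 1/6) achieves the maximum entropy of log_10(6) = 0.7782 dits.

Distribution C has the highest entropy.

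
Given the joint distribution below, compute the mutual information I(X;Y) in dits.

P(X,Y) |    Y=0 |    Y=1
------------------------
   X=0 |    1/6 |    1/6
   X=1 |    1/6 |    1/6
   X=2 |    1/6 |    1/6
0.0000 dits

Mutual information: I(X;Y) = H(X) + H(Y) - H(X,Y)

Marginals:
P(X) = (1/3, 1/3, 1/3), H(X) = 0.4771 dits
P(Y) = (1/2, 1/2), H(Y) = 0.3010 dits

Joint entropy: H(X,Y) = 0.7782 dits

I(X;Y) = 0.4771 + 0.3010 - 0.7782 = 0.0000 dits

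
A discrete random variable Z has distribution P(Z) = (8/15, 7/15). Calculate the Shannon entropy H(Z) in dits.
0.3001 dits

Shannon entropy is H(X) = -Σ p(x) log p(x).

For P = (8/15, 7/15):
H = -8/15 × log_10(8/15) -7/15 × log_10(7/15)
H = 0.3001 dits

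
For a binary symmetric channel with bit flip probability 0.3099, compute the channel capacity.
0.1069 bits

For a binary symmetric channel (BSC) with error probability p:
Capacity C = 1 - H(p) bits per symbol

where H(p) = -p log₂(p) - (1-p) log₂(1-p) is the binary entropy function.

H(0.3099) = 0.8931 bits
C = 1 - 0.8931 = 0.1069 bits per symbol

This means we can reliably transmit up to 0.1069 bits of information per channel use.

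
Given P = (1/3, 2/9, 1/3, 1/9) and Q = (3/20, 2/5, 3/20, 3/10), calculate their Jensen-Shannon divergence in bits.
0.1025 bits

Jensen-Shannon divergence is:
JSD(P||Q) = 0.5 × D_KL(P||M) + 0.5 × D_KL(Q||M)
where M = 0.5 × (P + Q) is the mixture distribution.

M = 0.5 × (1/3, 2/9, 1/3, 1/9) + 0.5 × (3/20, 2/5, 3/20, 3/10) = (0.241667, 0.311111, 0.241667, 0.205556)

D_KL(P||M) = 0.1028 bits
D_KL(Q||M) = 0.1022 bits

JSD(P||Q) = 0.5 × 0.1028 + 0.5 × 0.1022 = 0.1025 bits

Unlike KL divergence, JSD is symmetric and bounded: 0 ≤ JSD ≤ log(2).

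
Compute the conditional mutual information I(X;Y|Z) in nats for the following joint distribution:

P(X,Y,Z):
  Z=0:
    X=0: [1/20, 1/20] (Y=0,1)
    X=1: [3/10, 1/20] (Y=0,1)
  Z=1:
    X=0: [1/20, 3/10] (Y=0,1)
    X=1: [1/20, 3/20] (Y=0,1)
0.0303 nats

Conditional mutual information: I(X;Y|Z) = H(X|Z) + H(Y|Z) - H(X,Y|Z)

H(Z) = 0.6881
H(X,Z) = 1.2870 → H(X|Z) = 0.5989
H(Y,Z) = 1.1873 → H(Y|Z) = 0.4991
H(X,Y,Z) = 1.7559 → H(X,Y|Z) = 1.0677

I(X;Y|Z) = 0.5989 + 0.4991 - 1.0677 = 0.0303 nats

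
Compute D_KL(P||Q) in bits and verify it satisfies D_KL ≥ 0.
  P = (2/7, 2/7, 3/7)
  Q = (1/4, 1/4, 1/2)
0.0148 bits

KL divergence satisfies the Gibbs inequality: D_KL(P||Q) ≥ 0 for all distributions P, Q.

D_KL(P||Q) = Σ p(x) log(p(x)/q(x))
Term by term:
  x=0: 2/7 × log_2[(2/7)/(1/4)] = 0.0550
  x=1: 2/7 × log_2[(2/7)/(1/4)] = 0.0550
  x=2: 3/7 × log_2[(3/7)/(1/2)] = -0.0953
D_KL(P||Q) = 0.0148 bits

D_KL(P||Q) = 0.0148 ≥ 0 ✓

This non-negativity is a fundamental property: relative entropy cannot be negative because it measures how different Q is from P.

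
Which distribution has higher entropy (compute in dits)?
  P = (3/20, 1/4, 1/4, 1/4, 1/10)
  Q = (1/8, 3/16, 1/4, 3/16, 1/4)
Q

Computing entropies in dits:
H(P) = 0.6751
H(Q) = 0.6865

Distribution Q has higher entropy.

Intuition: The distribution closer to uniform (more spread out) has higher entropy.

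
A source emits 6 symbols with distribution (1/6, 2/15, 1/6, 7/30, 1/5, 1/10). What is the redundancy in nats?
0.0341 nats

Redundancy measures how far a source is from maximum entropy:
R = H_max - H(X)

Maximum entropy for 6 symbols: H_max = log_e(6) = 1.7918 nats
Actual entropy: H(X) = 1.7576 nats
Redundancy: R = 1.7918 - 1.7576 = 0.0341 nats

This redundancy represents potential for compression: the source could be compressed by 0.0341 nats per symbol.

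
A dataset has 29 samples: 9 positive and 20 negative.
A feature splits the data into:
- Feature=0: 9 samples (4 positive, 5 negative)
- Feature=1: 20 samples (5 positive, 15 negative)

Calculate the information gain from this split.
0.0265 bits

Information Gain = H(Y) - H(Y|Feature)

Before split:
P(positive) = 9/29 = 0.3103
H(Y) = 0.8936 bits

After split:
Feature=0: H = 0.9911 bits (weight = 9/29)
Feature=1: H = 0.8113 bits (weight = 20/29)
H(Y|Feature) = (9/29)×0.9911 + (20/29)×0.8113 = 0.8671 bits

Information Gain = 0.8936 - 0.8671 = 0.0265 bits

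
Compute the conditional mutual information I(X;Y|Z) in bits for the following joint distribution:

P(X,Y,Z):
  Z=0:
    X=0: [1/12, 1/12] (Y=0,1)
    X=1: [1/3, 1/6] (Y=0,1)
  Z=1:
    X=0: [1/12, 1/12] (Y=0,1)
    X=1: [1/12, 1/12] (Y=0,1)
0.0105 bits

Conditional mutual information: I(X;Y|Z) = H(X|Z) + H(Y|Z) - H(X,Y|Z)

H(Z) = 0.9183
H(X,Z) = 1.7925 → H(X|Z) = 0.8742
H(Y,Z) = 1.8879 → H(Y|Z) = 0.9696
H(X,Y,Z) = 2.7516 → H(X,Y|Z) = 1.8333

I(X;Y|Z) = 0.8742 + 0.9696 - 1.8333 = 0.0105 bits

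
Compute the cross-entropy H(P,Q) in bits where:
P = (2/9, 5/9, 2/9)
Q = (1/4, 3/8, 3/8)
1.5450 bits

Cross-entropy: H(P,Q) = -Σ p(x) log q(x)

Alternatively: H(P,Q) = H(P) + D_KL(P||Q)
H(P) = 1.4355 bits
D_KL(P||Q) = 0.1095 bits

H(P,Q) = 1.4355 + 0.1095 = 1.5450 bits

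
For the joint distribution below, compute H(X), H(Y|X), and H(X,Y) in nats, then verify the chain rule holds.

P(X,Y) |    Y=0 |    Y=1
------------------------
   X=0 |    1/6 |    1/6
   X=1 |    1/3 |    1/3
H(X,Y) = 1.3297, H(X) = 0.6365, H(Y|X) = 0.6931 (all in nats)

Chain rule: H(X,Y) = H(X) + H(Y|X)

Left side — joint entropy directly:
H(X,Y) = -Σ p(x,y) log p(x,y) = 1.3297 nats

Right side — compute H(Y|X) from the conditional distributions:
P(X) = (1/3, 2/3), so H(X) = 0.6365 nats
H(Y|X) = Σ_x P(X=x) · H(Y|X=x):
  P(Y|X=0) = (1/2, 1/2), H(Y|X=0) = 0.6931, weight P(X=0) = 1/3
  P(Y|X=1) = (1/2, 1/2), H(Y|X=1) = 0.6931, weight P(X=1) = 2/3
H(Y|X) = 0.6931 nats

H(X) + H(Y|X) = 0.6365 + 0.6931 = 1.3297 nats

Both sides equal 1.3297 nats. ✓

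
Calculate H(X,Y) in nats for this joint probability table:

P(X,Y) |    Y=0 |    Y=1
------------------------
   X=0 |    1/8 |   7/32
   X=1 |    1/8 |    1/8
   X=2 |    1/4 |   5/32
1.7489 nats

Joint entropy is H(X,Y) = -Σ_{x,y} p(x,y) log p(x,y).

Summing over all non-zero entries:
H(X,Y) = -[1/8·log_e(1/8) + 7/32·log_e(7/32) + 1/8·log_e(1/8) + 1/8·log_e(1/8) + 1/4·log_e(1/4) + 5/32·log_e(5/32)]
H(X,Y) = 1.7489 nats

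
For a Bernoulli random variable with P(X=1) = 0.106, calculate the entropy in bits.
0.4877 bits

The binary entropy function is:
H(p) = -p log(p) - (1-p) log(1-p)

H(0.106) = -0.106 × log_2(0.106) - 0.894 × log_2(0.894)
H(0.106) = 0.4877 bits

Note: Binary entropy is maximized at p=0.5 (H=1 bit) and minimized at p=0 or p=1 (H=0).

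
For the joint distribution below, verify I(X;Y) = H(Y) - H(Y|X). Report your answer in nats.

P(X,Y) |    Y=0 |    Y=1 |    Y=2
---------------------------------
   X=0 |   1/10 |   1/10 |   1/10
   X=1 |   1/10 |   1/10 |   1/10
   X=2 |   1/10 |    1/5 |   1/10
I(X;Y) = 0.0138 nats

Mutual information has multiple equivalent forms:
- I(X;Y) = H(X) - H(X|Y)
- I(X;Y) = H(Y) - H(Y|X)
- I(X;Y) = H(X) + H(Y) - H(X,Y)

Computing all quantities:
H(X) = 1.0889, H(Y) = 1.0889, H(X,Y) = 2.1640
H(X|Y) = 1.0751, H(Y|X) = 1.0751

Verification:
H(X) - H(X|Y) = 1.0889 - 1.0751 = 0.0138
H(Y) - H(Y|X) = 1.0889 - 1.0751 = 0.0138
H(X) + H(Y) - H(X,Y) = 1.0889 + 1.0889 - 2.1640 = 0.0138

All forms give I(X;Y) = 0.0138 nats. ✓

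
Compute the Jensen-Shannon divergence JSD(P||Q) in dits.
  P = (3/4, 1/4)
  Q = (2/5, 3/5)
0.0279 dits

Jensen-Shannon divergence is:
JSD(P||Q) = 0.5 × D_KL(P||M) + 0.5 × D_KL(Q||M)
where M = 0.5 × (P + Q) is the mixture distribution.

M = 0.5 × (3/4, 1/4) + 0.5 × (2/5, 3/5) = (23/40, 17/40)

D_KL(P||M) = 0.0289 dits
D_KL(Q||M) = 0.0268 dits

JSD(P||Q) = 0.5 × 0.0289 + 0.5 × 0.0268 = 0.0279 dits

Unlike KL divergence, JSD is symmetric and bounded: 0 ≤ JSD ≤ log(2).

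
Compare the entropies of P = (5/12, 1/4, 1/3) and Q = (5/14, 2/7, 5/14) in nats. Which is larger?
Q

Computing entropies in nats:
H(P) = 1.0776
H(Q) = 1.0934

Distribution Q has higher entropy.

Intuition: The distribution closer to uniform (more spread out) has higher entropy.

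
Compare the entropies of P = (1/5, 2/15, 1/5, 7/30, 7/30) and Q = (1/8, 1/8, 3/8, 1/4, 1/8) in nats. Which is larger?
P

Computing entropies in nats:
H(P) = 1.5916
H(Q) = 1.4942

Distribution P has higher entropy.

Intuition: The distribution closer to uniform (more spread out) has higher entropy.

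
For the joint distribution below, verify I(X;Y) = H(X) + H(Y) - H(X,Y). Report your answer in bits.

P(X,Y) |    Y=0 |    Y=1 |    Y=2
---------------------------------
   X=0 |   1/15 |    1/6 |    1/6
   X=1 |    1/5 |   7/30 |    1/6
I(X;Y) = 0.0293 bits

Mutual information has multiple equivalent forms:
- I(X;Y) = H(X) - H(X|Y)
- I(X;Y) = H(Y) - H(Y|X)
- I(X;Y) = H(X) + H(Y) - H(X,Y)

Computing all quantities:
H(X) = 0.9710, H(Y) = 1.5656, H(X,Y) = 2.5072
H(X|Y) = 0.9416, H(Y|X) = 1.5363

Verification:
H(X) - H(X|Y) = 0.9710 - 0.9416 = 0.0293
H(Y) - H(Y|X) = 1.5656 - 1.5363 = 0.0293
H(X) + H(Y) - H(X,Y) = 0.9710 + 1.5656 - 2.5072 = 0.0293

All forms give I(X;Y) = 0.0293 bits. ✓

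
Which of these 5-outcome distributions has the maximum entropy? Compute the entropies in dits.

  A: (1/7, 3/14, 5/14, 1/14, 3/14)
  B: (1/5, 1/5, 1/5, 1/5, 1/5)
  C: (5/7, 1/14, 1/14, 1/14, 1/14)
B

For a discrete distribution over n outcomes, entropy is maximized by the uniform distribution.

Computing entropies:
H(A) = 0.6490 dits
H(B) = 0.6990 dits
H(C) = 0.4318 dits

The uniform distribution (where all probabilities equal 1/5) achieves the maximum entropy of log_10(5) = 0.6990 dits.

Distribution B has the highest entropy.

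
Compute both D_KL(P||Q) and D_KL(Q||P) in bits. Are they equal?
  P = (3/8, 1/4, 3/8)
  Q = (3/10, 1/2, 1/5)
D_KL(P||Q) = 0.2108, D_KL(Q||P) = 0.2220

KL divergence is not symmetric: D_KL(P||Q) ≠ D_KL(Q||P) in general.

D_KL(P||Q) = 0.2108 bits
D_KL(Q||P) = 0.2220 bits

No, they are not equal!

This asymmetry is why KL divergence is not a true distance metric.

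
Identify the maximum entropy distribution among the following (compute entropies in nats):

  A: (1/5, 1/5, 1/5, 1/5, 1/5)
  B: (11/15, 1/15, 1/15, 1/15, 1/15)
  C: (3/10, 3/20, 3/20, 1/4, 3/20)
A

For a discrete distribution over n outcomes, entropy is maximized by the uniform distribution.

Computing entropies:
H(A) = 1.6094 nats
H(B) = 0.9496 nats
H(C) = 1.5615 nats

The uniform distribution (where all probabilities equal 1/5) achieves the maximum entropy of log_e(5) = 1.6094 nats.

Distribution A has the highest entropy.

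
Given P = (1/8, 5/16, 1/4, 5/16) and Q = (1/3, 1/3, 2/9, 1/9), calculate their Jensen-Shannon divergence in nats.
0.0501 nats

Jensen-Shannon divergence is:
JSD(P||Q) = 0.5 × D_KL(P||M) + 0.5 × D_KL(Q||M)
where M = 0.5 × (P + Q) is the mixture distribution.

M = 0.5 × (1/8, 5/16, 1/4, 5/16) + 0.5 × (1/3, 1/3, 2/9, 1/9) = (0.229167, 0.322917, 0.236111, 0.211806)

D_KL(P||M) = 0.0498 nats
D_KL(Q||M) = 0.0503 nats

JSD(P||Q) = 0.5 × 0.0498 + 0.5 × 0.0503 = 0.0501 nats

Unlike KL divergence, JSD is symmetric and bounded: 0 ≤ JSD ≤ log(2).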